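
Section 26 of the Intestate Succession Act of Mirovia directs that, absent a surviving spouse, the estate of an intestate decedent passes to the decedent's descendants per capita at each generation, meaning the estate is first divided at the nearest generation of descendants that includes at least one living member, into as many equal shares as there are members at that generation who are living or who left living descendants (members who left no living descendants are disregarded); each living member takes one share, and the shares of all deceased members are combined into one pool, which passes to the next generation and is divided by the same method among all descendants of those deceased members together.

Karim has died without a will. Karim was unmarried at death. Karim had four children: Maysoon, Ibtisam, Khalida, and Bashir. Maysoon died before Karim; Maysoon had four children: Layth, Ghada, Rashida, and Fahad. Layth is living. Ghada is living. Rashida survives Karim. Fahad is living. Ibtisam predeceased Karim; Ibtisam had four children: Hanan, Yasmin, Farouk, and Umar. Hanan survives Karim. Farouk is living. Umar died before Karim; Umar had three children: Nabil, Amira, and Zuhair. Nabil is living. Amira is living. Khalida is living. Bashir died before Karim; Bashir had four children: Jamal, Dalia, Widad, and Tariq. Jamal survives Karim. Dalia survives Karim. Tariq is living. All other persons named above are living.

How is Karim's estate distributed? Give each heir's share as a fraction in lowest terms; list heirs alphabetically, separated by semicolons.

Amira 1/48; Dalia 1/16; Fahad 1/16; Farouk 1/16; Ghada 1/16; Hanan 1/16; Jamal 1/16; Khalida 1/4; Layth 1/16; Nabil 1/48; Rashida 1/16; Tariq 1/16; Widad 1/16; Yasmin 1/16; Zuhair 1/48

There is no surviving spouse, so the entire estate passes to Karim's descendants per capita at each generation.
At generation 1 (Maysoon, Ibtisam, Khalida, Bashir) there are 4 shares of (1)/4 = 1/4 each.
Living: Khalida — each takes 1/4.
Deceased: Maysoon, Ibtisam, and Bashir. Their combined 3/4 is pooled and carried to generation 2.
At generation 2 (Layth, Ghada, Rashida, Fahad, Hanan, Yasmin, Farouk, Umar, Jamal, Dalia, Widad, Tariq) there are 12 shares of (3/4)/12 = 1/16 each.
Living: Layth, Ghada, Rashida, Fahad, Hanan, Yasmin, Farouk, Jamal, Dalia, Widad, and Tariq — each takes 1/16.
Deceased: Umar. That 1/16 share is carried to generation 3.
At generation 3 (Nabil, Amira, Zuhair) there are 3 shares of (1/16)/3 = 1/48 each.
Living: Nabil, Amira, and Zuhair — each takes 1/48.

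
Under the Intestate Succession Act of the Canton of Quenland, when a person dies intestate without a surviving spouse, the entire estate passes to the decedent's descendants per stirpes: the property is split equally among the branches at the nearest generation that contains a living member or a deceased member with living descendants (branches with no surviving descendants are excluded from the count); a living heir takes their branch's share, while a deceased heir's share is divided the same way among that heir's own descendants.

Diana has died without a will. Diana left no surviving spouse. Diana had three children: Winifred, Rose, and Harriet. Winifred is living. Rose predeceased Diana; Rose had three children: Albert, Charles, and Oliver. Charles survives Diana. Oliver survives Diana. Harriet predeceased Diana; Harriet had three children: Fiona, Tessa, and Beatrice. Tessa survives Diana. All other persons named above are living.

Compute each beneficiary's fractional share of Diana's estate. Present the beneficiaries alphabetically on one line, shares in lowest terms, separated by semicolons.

Albert 1/9; Beatrice 1/9; Charles 1/9; Fiona 1/9; Oliver 1/9; Tessa 1/9; Winifred 1/3

There is no surviving spouse, so the entire estate passes to Diana's descendants per stirpes.
The estate is divided into 3 equal shares of 1/3 among Winifred, Rose, Harriet.
Winifred is living and takes 1/3.
Rose predeceased; the 1/3 allotted to Rose's branch passes to Rose's issue by representation.
The 1/3 is divided into 3 equal shares of 1/9 among Albert, Charles, Oliver.
Albert is living and takes 1/9.
Charles is living and takes 1/9.
Oliver is living and takes 1/9.
Harriet predeceased; the 1/3 allotted to Harriet's branch passes to Harriet's issue by representation.
The 1/3 is divided into 3 equal shares of 1/9 among Fiona, Tessa, Beatrice.
Fiona is living and takes 1/9.
Tessa is living and takes 1/9.
Beatrice is living and takes 1/9.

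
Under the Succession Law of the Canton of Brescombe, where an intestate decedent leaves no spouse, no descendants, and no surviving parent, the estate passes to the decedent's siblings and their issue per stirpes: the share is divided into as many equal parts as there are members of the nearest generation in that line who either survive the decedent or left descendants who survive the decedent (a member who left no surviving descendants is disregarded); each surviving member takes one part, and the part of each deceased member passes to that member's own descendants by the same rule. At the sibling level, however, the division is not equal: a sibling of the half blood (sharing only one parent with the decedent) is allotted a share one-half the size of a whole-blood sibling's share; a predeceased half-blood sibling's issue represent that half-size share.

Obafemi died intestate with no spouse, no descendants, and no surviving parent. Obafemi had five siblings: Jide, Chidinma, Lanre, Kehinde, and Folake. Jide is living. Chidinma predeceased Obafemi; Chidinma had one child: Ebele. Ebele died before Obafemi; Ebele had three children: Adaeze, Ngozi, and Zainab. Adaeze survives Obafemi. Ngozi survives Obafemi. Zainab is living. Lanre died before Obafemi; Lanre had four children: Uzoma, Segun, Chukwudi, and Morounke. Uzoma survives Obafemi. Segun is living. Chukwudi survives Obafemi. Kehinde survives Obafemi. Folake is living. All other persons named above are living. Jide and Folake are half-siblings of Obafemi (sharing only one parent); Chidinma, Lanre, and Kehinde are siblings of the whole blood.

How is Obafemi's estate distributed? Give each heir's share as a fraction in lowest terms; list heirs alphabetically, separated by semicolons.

No spouse, descendants, or parent survives, so the estate passes to Obafemi's siblings per stirpes.
Half-blood siblings count for one-half the weight of whole-blood siblings at the initial division.
Dividing 1 in proportion to weights (total weight 4): Jide (weight 1/2) → 1/8; Chidinma (weight 1) → 1/4; Lanre (weight 1) → 1/4; Kehinde (weight 1) → 1/4; Folake (weight 1/2) → 1/8.
Jide is living and takes 1/8.
Chidinma predeceased; the 1/4 allotted to Chidinma's branch passes to Chidinma's issue by representation.
Ebele's line is the sole branch at this level, so the full 1/4 passes to Ebele's issue by representation.
The 1/4 is divided into 3 equal shares of 1/12 among Adaeze, Ngozi, Zainab.
Adaeze is living and takes 1/12.
Ngozi is living and takes 1/12.
Zainab is living and takes 1/12.
Lanre predeceased; the 1/4 allotted to Lanre's branch passes to Lanre's issue by representation.
The 1/4 is divided into 4 equal shares of 1/16 among Uzoma, Segun, Chukwudi, Morounke.
Uzoma is living and takes 1/16.
Segun is living and takes 1/16.
Chukwudi is living and takes 1/16.
Morounke is living and takes 1/16.
Kehinde is living and takes 1/4.
Folake is living and takes 1/8.

Adaeze 1/12; Chukwudi 1/16; Folake 1/8; Jide 1/8; Kehinde 1/4; Morounke 1/16; Ngozi 1/12; Segun 1/16; Uzoma 1/16; Zainab 1/12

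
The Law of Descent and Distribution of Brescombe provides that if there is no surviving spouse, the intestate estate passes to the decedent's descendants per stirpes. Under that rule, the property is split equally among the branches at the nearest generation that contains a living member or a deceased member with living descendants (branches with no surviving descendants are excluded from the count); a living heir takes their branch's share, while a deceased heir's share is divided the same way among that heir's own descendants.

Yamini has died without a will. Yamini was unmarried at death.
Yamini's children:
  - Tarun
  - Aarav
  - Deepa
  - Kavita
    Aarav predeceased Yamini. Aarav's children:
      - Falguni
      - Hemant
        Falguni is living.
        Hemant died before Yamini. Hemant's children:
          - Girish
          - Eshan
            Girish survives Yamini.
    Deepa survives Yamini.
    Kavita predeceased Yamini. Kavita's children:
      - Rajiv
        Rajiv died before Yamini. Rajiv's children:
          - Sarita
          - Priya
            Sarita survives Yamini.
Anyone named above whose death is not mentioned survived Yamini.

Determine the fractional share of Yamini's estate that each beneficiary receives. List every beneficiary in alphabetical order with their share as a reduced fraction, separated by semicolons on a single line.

Deepa 1/4; Eshan 1/16; Falguni 1/8; Girish 1/16; Priya 1/8; Sarita 1/8; Tarun 1/4

There is no surviving spouse, so the entire estate passes to Yamini's descendants per stirpes.
The estate is divided into 4 equal shares of 1/4 among Tarun, Aarav, Deepa, Kavita.
Tarun is living and takes 1/4.
Aarav predeceased; the 1/4 allotted to Aarav's branch passes to Aarav's issue by representation.
The 1/4 is divided into 2 equal shares of 1/8 among Falguni, Hemant.
Falguni is living and takes 1/8.
Hemant predeceased; the 1/8 allotted to Hemant's branch passes to Hemant's issue by representation.
The 1/8 is divided into 2 equal shares of 1/16 among Girish, Eshan.
Girish is living and takes 1/16.
Eshan is living and takes 1/16.
Deepa is living and takes 1/4.
Kavita predeceased; the 1/4 allotted to Kavita's branch passes to Kavita's issue by representation.
Rajiv's line is the sole branch at this level, so the full 1/4 passes to Rajiv's issue by representation.
The 1/4 is divided into 2 equal shares of 1/8 among Sarita, Priya.
Sarita is living and takes 1/8.
Priya is living and takes 1/8.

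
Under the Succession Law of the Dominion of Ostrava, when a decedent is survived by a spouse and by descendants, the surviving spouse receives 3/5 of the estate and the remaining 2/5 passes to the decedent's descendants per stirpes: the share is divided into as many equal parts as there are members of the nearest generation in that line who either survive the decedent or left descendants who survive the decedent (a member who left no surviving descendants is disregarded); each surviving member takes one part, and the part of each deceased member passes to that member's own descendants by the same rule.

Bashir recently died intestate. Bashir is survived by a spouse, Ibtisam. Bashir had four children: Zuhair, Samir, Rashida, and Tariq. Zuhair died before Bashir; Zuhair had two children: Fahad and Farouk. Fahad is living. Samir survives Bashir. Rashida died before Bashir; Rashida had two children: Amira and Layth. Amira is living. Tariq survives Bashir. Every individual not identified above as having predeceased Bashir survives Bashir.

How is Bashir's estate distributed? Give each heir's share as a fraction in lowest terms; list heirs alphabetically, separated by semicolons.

Amira 1/20; Fahad 1/20; Farouk 1/20; Ibtisam 3/5; Layth 1/20; Samir 1/10; Tariq 1/10

Ibtisam, as surviving spouse, takes 3/5.
The remaining 2/5 passes to Bashir's descendants per stirpes.
The 2/5 is divided into 4 equal shares of 1/10 among Zuhair, Samir, Rashida, Tariq.
Zuhair predeceased; the 1/10 allotted to Zuhair's branch passes to Zuhair's issue by representation.
The 1/10 is divided into 2 equal shares of 1/20 among Fahad, Farouk.
Fahad is living and takes 1/20.
Farouk is living and takes 1/20.
Samir is living and takes 1/10.
Rashida predeceased; the 1/10 allotted to Rashida's branch passes to Rashida's issue by representation.
The 1/10 is divided into 2 equal shares of 1/20 among Amira, Layth.
Amira is living and takes 1/20.
Layth is living and takes 1/20.
Tariq is living and takes 1/10.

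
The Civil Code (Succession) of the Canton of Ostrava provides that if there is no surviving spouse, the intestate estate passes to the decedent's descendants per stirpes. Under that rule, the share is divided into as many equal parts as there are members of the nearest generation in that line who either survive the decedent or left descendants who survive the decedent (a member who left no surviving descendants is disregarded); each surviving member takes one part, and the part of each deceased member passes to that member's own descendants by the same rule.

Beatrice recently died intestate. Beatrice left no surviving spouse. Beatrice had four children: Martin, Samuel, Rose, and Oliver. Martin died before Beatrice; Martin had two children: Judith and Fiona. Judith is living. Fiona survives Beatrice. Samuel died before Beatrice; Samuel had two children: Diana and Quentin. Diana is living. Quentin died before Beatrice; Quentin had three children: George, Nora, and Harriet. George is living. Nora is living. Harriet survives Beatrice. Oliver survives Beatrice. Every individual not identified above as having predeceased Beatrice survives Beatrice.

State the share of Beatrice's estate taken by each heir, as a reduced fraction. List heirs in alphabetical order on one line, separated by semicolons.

Diana 1/8; Fiona 1/8; George 1/24; Harriet 1/24; Judith 1/8; Nora 1/24; Oliver 1/4; Rose 1/4

There is no surviving spouse, so the entire estate passes to Beatrice's descendants per stirpes.
The estate is divided into 4 equal shares of 1/4 among Martin, Samuel, Rose, Oliver.
Martin predeceased; the 1/4 allotted to Martin's branch passes to Martin's issue by representation.
The 1/4 is divided into 2 equal shares of 1/8 among Judith, Fiona.
Judith is living and takes 1/8.
Fiona is living and takes 1/8.
Samuel predeceased; the 1/4 allotted to Samuel's branch passes to Samuel's issue by representation.
The 1/4 is divided into 2 equal shares of 1/8 among Diana, Quentin.
Diana is living and takes 1/8.
Quentin predeceased; the 1/8 allotted to Quentin's branch passes to Quentin's issue by representation.
The 1/8 is divided into 3 equal shares of 1/24 among George, Nora, Harriet.
George is living and takes 1/24.
Nora is living and takes 1/24.
Harriet is living and takes 1/24.
Rose is living and takes 1/4.
Oliver is living and takes 1/4.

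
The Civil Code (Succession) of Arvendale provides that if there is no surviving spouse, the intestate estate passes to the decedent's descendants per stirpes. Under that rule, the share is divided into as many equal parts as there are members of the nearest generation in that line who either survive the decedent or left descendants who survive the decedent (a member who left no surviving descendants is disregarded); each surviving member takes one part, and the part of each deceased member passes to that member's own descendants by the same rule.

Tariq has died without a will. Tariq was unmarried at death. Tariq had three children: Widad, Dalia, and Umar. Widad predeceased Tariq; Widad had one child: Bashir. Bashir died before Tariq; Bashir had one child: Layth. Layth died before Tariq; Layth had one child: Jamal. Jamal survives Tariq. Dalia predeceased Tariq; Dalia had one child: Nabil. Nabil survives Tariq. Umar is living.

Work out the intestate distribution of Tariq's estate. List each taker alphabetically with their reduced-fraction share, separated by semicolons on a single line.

There is no surviving spouse, so the entire estate passes to Tariq's descendants per stirpes.
The estate is divided into 3 equal shares of 1/3 among Widad, Dalia, Umar.
Widad predeceased; the 1/3 allotted to Widad's branch passes to Widad's issue by representation.
Bashir's line is the sole branch at this level, so the full 1/3 passes to Bashir's issue by representation.
Layth's line is the sole branch at this level, so the full 1/3 passes to Layth's issue by representation.
Jamal is the sole taker at this level and receives the full 1/3.
Dalia predeceased; the 1/3 allotted to Dalia's branch passes to Dalia's issue by representation.
Nabil is the sole taker at this level and receives the full 1/3.
Umar is living and takes 1/3.

Jamal 1/3; Nabil 1/3; Umar 1/3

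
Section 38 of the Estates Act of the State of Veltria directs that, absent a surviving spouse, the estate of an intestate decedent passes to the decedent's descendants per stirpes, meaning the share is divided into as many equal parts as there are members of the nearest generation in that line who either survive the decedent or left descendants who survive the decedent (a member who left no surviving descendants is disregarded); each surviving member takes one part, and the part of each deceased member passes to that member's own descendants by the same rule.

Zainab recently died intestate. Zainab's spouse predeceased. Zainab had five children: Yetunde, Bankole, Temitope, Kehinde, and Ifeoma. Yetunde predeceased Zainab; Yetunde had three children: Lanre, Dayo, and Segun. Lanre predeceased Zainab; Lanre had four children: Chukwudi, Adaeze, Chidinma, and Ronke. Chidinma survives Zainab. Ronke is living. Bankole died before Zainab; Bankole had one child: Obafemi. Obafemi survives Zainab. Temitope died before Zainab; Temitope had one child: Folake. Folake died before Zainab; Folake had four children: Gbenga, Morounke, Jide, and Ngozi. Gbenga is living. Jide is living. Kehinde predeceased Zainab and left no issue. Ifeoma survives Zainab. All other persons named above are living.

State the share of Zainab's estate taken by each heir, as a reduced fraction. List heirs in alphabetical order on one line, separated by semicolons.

There is no surviving spouse, so the entire estate passes to Zainab's descendants per stirpes.
Kehinde left no surviving issue, so that branch lapses and is disregarded.
The estate is divided into 4 equal shares of 1/4 among Yetunde, Bankole, Temitope, Ifeoma.
Yetunde predeceased; the 1/4 allotted to Yetunde's branch passes to Yetunde's issue by representation.
The 1/4 is divided into 3 equal shares of 1/12 among Lanre, Dayo, Segun.
Lanre predeceased; the 1/12 allotted to Lanre's branch passes to Lanre's issue by representation.
The 1/12 is divided into 4 equal shares of 1/48 among Chukwudi, Adaeze, Chidinma, Ronke.
Chukwudi is living and takes 1/48.
Adaeze is living and takes 1/48.
Chidinma is living and takes 1/48.
Ronke is living and takes 1/48.
Dayo is living and takes 1/12.
Segun is living and takes 1/12.
Bankole predeceased; the 1/4 allotted to Bankole's branch passes to Bankole's issue by representation.
Obafemi is the sole taker at this level and receives the full 1/4.
Temitope predeceased; the 1/4 allotted to Temitope's branch passes to Temitope's issue by representation.
Folake's line is the sole branch at this level, so the full 1/4 passes to Folake's issue by representation.
The 1/4 is divided into 4 equal shares of 1/16 among Gbenga, Morounke, Jide, Ngozi.
Gbenga is living and takes 1/16.
Morounke is living and takes 1/16.
Jide is living and takes 1/16.
Ngozi is living and takes 1/16.
Ifeoma is living and takes 1/4.

Adaeze 1/48; Chidinma 1/48; Chukwudi 1/48; Dayo 1/12; Gbenga 1/16; Ifeoma 1/4; Jide 1/16; Morounke 1/16; Ngozi 1/16; Obafemi 1/4; Ronke 1/48; Segun 1/12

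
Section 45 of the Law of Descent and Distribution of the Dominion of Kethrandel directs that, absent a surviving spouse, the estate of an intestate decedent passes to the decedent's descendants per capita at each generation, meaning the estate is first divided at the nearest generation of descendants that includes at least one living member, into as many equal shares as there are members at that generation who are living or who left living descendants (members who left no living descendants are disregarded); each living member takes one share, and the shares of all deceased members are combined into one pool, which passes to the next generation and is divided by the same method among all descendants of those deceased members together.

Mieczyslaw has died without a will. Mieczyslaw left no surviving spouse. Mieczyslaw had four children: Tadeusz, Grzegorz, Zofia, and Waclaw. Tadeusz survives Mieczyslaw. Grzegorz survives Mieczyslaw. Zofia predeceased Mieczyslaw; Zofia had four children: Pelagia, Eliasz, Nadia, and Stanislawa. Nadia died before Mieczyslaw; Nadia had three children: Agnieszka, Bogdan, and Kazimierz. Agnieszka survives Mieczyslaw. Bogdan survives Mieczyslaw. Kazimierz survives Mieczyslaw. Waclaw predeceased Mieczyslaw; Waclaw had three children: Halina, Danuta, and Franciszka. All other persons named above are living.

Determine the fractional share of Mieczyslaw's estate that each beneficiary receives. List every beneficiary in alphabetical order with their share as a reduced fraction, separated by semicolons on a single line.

There is no surviving spouse, so the entire estate passes to Mieczyslaw's descendants per capita at each generation.
At generation 1 (Tadeusz, Grzegorz, Zofia, Waclaw) there are 4 shares of (1)/4 = 1/4 each.
Living: Tadeusz and Grzegorz — each takes 1/4.
Deceased: Zofia and Waclaw. Their combined 1/2 is pooled and carried to generation 2.
At generation 2 (Pelagia, Eliasz, Nadia, Stanislawa, Halina, Danuta, Franciszka) there are 7 shares of (1/2)/7 = 1/14 each.
Living: Pelagia, Eliasz, Stanislawa, Halina, Danuta, and Franciszka — each takes 1/14.
Deceased: Nadia. That 1/14 share is carried to generation 3.
At generation 3 (Agnieszka, Bogdan, Kazimierz) there are 3 shares of (1/14)/3 = 1/42 each.
Living: Agnieszka, Bogdan, and Kazimierz — each takes 1/42.

Agnieszka 1/42; Bogdan 1/42; Danuta 1/14; Eliasz 1/14; Franciszka 1/14; Grzegorz 1/4; Halina 1/14; Kazimierz 1/42; Pelagia 1/14; Stanislawa 1/14; Tadeusz 1/4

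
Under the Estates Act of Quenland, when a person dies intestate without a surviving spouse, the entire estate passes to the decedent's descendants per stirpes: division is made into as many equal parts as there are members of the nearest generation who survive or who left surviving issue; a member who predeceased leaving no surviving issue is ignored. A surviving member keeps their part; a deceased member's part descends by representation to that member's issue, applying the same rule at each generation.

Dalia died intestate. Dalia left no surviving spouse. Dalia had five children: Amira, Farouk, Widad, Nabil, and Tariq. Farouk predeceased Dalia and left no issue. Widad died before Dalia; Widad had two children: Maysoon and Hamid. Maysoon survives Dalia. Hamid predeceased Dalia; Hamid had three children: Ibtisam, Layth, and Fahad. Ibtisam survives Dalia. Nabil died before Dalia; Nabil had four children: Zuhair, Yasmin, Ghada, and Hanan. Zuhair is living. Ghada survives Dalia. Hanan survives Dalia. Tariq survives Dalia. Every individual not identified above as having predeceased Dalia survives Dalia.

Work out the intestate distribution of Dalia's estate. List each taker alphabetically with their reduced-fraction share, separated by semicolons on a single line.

Amira 1/4; Fahad 1/24; Ghada 1/16; Hanan 1/16; Ibtisam 1/24; Layth 1/24; Maysoon 1/8; Tariq 1/4; Yasmin 1/16; Zuhair 1/16

There is no surviving spouse, so the entire estate passes to Dalia's descendants per stirpes.
Farouk left no surviving issue, so that branch lapses and is disregarded.
The estate is divided into 4 equal shares of 1/4 among Amira, Widad, Nabil, Tariq.
Amira is living and takes 1/4.
Widad predeceased; the 1/4 allotted to Widad's branch passes to Widad's issue by representation.
The 1/4 is divided into 2 equal shares of 1/8 among Maysoon, Hamid.
Maysoon is living and takes 1/8.
Hamid predeceased; the 1/8 allotted to Hamid's branch passes to Hamid's issue by representation.
The 1/8 is divided into 3 equal shares of 1/24 among Ibtisam, Layth, Fahad.
Ibtisam is living and takes 1/24.
Layth is living and takes 1/24.
Fahad is living and takes 1/24.
Nabil predeceased; the 1/4 allotted to Nabil's branch passes to Nabil's issue by representation.
The 1/4 is divided into 4 equal shares of 1/16 among Zuhair, Yasmin, Ghada, Hanan.
Zuhair is living and takes 1/16.
Yasmin is living and takes 1/16.
Ghada is living and takes 1/16.
Hanan is living and takes 1/16.
Tariq is living and takes 1/4.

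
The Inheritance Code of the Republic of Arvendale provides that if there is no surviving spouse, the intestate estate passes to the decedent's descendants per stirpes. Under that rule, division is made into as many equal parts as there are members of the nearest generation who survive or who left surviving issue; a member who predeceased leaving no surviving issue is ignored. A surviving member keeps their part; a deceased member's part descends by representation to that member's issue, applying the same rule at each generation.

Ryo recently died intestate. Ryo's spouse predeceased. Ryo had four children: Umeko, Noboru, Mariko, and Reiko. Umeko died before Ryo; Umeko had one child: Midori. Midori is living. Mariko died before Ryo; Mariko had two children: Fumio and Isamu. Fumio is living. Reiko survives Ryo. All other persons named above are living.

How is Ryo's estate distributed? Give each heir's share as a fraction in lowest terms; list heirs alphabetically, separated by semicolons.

There is no surviving spouse, so the entire estate passes to Ryo's descendants per stirpes.
The estate is divided into 4 equal shares of 1/4 among Umeko, Noboru, Mariko, Reiko.
Umeko predeceased; the 1/4 allotted to Umeko's branch passes to Umeko's issue by representation.
Midori is the sole taker at this level and receives the full 1/4.
Noboru is living and takes 1/4.
Mariko predeceased; the 1/4 allotted to Mariko's branch passes to Mariko's issue by representation.
The 1/4 is divided into 2 equal shares of 1/8 among Fumio, Isamu.
Fumio is living and takes 1/8.
Isamu is living and takes 1/8.
Reiko is living and takes 1/4.

Fumio 1/8; Isamu 1/8; Midori 1/4; Noboru 1/4; Reiko 1/4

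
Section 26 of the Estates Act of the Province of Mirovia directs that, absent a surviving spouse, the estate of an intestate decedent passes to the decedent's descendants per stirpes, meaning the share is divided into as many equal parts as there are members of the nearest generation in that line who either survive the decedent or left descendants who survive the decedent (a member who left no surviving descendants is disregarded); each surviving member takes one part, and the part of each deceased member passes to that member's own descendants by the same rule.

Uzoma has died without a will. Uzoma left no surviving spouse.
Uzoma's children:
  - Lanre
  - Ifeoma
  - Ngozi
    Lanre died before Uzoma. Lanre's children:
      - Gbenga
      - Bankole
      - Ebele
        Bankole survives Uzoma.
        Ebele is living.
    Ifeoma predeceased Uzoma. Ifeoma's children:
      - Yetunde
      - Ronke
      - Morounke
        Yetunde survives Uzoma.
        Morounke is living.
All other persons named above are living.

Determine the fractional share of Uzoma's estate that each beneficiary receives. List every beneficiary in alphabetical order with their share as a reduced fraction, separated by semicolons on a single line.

Bankole 1/9; Ebele 1/9; Gbenga 1/9; Morounke 1/9; Ngozi 1/3; Ronke 1/9; Yetunde 1/9

There is no surviving spouse, so the entire estate passes to Uzoma's descendants per stirpes.
The estate is divided into 3 equal shares of 1/3 among Lanre, Ifeoma, Ngozi.
Lanre predeceased; the 1/3 allotted to Lanre's branch passes to Lanre's issue by representation.
The 1/3 is divided into 3 equal shares of 1/9 among Gbenga, Bankole, Ebele.
Gbenga is living and takes 1/9.
Bankole is living and takes 1/9.
Ebele is living and takes 1/9.
Ifeoma predeceased; the 1/3 allotted to Ifeoma's branch passes to Ifeoma's issue by representation.
The 1/3 is divided into 3 equal shares of 1/9 among Yetunde, Ronke, Morounke.
Yetunde is living and takes 1/9.
Ronke is living and takes 1/9.
Morounke is living and takes 1/9.
Ngozi is living and takes 1/3.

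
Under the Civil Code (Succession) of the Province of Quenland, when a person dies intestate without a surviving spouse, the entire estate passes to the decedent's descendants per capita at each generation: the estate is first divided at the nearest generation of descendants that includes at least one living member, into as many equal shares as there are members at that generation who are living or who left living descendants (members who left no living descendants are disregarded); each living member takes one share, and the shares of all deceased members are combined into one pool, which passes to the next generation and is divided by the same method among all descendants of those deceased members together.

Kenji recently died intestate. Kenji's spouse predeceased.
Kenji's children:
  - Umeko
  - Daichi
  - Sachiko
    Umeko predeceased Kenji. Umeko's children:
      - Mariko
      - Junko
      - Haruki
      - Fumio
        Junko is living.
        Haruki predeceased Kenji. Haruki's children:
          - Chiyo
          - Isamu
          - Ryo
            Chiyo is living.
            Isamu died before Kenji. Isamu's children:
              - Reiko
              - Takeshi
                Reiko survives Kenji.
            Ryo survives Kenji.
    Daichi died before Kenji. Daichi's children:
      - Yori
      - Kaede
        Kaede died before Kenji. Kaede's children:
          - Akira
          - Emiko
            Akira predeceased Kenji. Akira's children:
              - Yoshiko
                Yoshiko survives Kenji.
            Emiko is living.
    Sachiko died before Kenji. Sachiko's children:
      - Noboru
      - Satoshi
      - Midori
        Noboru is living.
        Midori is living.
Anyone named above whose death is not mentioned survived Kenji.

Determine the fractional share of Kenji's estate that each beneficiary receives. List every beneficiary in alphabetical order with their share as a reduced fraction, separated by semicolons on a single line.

Chiyo 2/45; Emiko 2/45; Fumio 1/9; Junko 1/9; Mariko 1/9; Midori 1/9; Noboru 1/9; Reiko 4/135; Ryo 2/45; Satoshi 1/9; Takeshi 4/135; Yori 1/9; Yoshiko 4/135

There is no surviving spouse, so the entire estate passes to Kenji's descendants per capita at each generation.
No one at generation 1 (Umeko, Daichi, Sachiko) is living; moving to the next generation.
At generation 2 (Mariko, Junko, Haruki, Fumio, Yori, Kaede, Noboru, Satoshi, Midori) there are 9 shares of (1)/9 = 1/9 each.
Living: Mariko, Junko, Fumio, Yori, Noboru, Satoshi, and Midori — each takes 1/9.
Deceased: Haruki and Kaede. Their combined 2/9 is pooled and carried to generation 3.
At generation 3 (Chiyo, Isamu, Ryo, Akira, Emiko) there are 5 shares of (2/9)/5 = 2/45 each.
Living: Chiyo, Ryo, and Emiko — each takes 2/45.
Deceased: Isamu and Akira. Their combined 4/45 is pooled and carried to generation 4.
At generation 4 (Reiko, Takeshi, Yoshiko) there are 3 shares of (4/45)/3 = 4/135 each.
Living: Reiko, Takeshi, and Yoshiko — each takes 4/135.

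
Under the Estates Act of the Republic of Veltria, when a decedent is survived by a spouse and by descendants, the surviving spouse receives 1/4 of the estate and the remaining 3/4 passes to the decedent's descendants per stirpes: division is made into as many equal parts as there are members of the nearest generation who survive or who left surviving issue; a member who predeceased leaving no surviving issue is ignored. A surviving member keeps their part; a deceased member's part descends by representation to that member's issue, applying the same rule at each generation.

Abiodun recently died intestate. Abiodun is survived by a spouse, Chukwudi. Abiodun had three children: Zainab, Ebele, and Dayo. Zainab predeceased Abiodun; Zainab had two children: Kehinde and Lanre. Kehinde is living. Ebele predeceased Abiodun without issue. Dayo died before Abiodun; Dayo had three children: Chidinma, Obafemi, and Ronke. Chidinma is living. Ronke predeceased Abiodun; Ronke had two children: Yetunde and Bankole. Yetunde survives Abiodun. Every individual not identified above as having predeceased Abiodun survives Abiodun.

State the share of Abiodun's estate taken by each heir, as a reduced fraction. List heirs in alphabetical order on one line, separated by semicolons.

Bankole 1/16; Chidinma 1/8; Chukwudi 1/4; Kehinde 3/16; Lanre 3/16; Obafemi 1/8; Yetunde 1/16

Chukwudi, as surviving spouse, takes 1/4.
The remaining 3/4 passes to Abiodun's descendants per stirpes.
Ebele left no surviving issue, so that branch lapses and is disregarded.
The 3/4 is divided into 2 equal shares of 3/8 among Zainab, Dayo.
Zainab predeceased; the 3/8 allotted to Zainab's branch passes to Zainab's issue by representation.
The 3/8 is divided into 2 equal shares of 3/16 among Kehinde, Lanre.
Kehinde is living and takes 3/16.
Lanre is living and takes 3/16.
Dayo predeceased; the 3/8 allotted to Dayo's branch passes to Dayo's issue by representation.
The 3/8 is divided into 3 equal shares of 1/8 among Chidinma, Obafemi, Ronke.
Chidinma is living and takes 1/8.
Obafemi is living and takes 1/8.
Ronke predeceased; the 1/8 allotted to Ronke's branch passes to Ronke's issue by representation.
The 1/8 is divided into 2 equal shares of 1/16 among Yetunde, Bankole.
Yetunde is living and takes 1/16.
Bankole is living and takes 1/16.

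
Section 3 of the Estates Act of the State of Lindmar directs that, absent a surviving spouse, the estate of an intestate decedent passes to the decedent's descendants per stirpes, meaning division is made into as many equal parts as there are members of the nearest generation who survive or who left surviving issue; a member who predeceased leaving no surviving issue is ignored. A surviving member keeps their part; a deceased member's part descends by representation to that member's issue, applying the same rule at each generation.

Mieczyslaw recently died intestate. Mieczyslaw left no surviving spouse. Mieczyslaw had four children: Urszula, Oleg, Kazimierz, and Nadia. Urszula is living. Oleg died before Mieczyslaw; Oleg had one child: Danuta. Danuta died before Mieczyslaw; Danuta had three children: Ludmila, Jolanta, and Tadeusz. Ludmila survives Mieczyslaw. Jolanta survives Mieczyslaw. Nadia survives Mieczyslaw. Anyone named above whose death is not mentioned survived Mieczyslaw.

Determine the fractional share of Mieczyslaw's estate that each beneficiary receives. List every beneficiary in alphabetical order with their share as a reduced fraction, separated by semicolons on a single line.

There is no surviving spouse, so the entire estate passes to Mieczyslaw's descendants per stirpes.
The estate is divided into 4 equal shares of 1/4 among Urszula, Oleg, Kazimierz, Nadia.
Urszula is living and takes 1/4.
Oleg predeceased; the 1/4 allotted to Oleg's branch passes to Oleg's issue by representation.
Danuta's line is the sole branch at this level, so the full 1/4 passes to Danuta's issue by representation.
The 1/4 is divided into 3 equal shares of 1/12 among Ludmila, Jolanta, Tadeusz.
Ludmila is living and takes 1/12.
Jolanta is living and takes 1/12.
Tadeusz is living and takes 1/12.
Kazimierz is living and takes 1/4.
Nadia is living and takes 1/4.

Jolanta 1/12; Kazimierz 1/4; Ludmila 1/12; Nadia 1/4; Tadeusz 1/12; Urszula 1/4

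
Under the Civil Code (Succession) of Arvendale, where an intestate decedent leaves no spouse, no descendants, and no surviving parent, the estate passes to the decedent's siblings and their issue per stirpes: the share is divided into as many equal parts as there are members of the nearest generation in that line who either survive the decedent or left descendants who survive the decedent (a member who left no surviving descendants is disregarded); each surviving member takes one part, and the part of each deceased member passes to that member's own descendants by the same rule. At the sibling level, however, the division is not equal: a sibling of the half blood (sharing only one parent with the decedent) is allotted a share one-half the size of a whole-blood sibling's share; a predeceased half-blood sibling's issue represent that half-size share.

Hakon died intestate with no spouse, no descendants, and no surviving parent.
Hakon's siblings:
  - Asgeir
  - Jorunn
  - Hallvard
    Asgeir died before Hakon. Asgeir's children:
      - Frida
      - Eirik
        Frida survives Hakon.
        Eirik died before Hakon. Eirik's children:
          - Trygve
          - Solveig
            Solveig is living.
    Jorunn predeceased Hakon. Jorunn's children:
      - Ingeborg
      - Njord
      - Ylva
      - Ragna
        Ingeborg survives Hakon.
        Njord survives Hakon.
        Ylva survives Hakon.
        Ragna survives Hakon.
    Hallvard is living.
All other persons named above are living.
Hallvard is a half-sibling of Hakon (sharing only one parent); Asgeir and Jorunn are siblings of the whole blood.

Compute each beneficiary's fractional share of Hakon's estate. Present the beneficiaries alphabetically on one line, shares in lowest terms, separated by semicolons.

Frida 1/5; Hallvard 1/5; Ingeborg 1/10; Njord 1/10; Ragna 1/10; Solveig 1/10; Trygve 1/10; Ylva 1/10

No spouse, descendants, or parent survives, so the estate passes to Hakon's siblings per stirpes.
Half-blood siblings count for one-half the weight of whole-blood siblings at the initial division.
Dividing 1 in proportion to weights (total weight 5/2): Asgeir (weight 1) → 2/5; Jorunn (weight 1) → 2/5; Hallvard (weight 1/2) → 1/5.
Asgeir predeceased; the 2/5 allotted to Asgeir's branch passes to Asgeir's issue by representation.
The 2/5 is divided into 2 equal shares of 1/5 among Frida, Eirik.
Frida is living and takes 1/5.
Eirik predeceased; the 1/5 allotted to Eirik's branch passes to Eirik's issue by representation.
The 1/5 is divided into 2 equal shares of 1/10 among Trygve, Solveig.
Trygve is living and takes 1/10.
Solveig is living and takes 1/10.
Jorunn predeceased; the 2/5 allotted to Jorunn's branch passes to Jorunn's issue by representation.
The 2/5 is divided into 4 equal shares of 1/10 among Ingeborg, Njord, Ylva, Ragna.
Ingeborg is living and takes 1/10.
Njord is living and takes 1/10.
Ylva is living and takes 1/10.
Ragna is living and takes 1/10.
Hallvard is living and takes 1/5.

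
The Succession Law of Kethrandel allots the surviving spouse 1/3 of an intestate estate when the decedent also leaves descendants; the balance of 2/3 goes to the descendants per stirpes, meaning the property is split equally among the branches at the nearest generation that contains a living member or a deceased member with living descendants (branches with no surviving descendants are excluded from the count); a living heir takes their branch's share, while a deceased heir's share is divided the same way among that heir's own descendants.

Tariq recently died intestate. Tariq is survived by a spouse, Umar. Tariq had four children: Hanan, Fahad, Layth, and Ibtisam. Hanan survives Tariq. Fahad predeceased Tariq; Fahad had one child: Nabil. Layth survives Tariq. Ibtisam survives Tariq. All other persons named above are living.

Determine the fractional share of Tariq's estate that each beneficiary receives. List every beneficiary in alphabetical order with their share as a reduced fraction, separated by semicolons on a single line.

Hanan 1/6; Ibtisam 1/6; Layth 1/6; Nabil 1/6; Umar 1/3

Umar, as surviving spouse, takes 1/3.
The remaining 2/3 passes to Tariq's descendants per stirpes.
The 2/3 is divided into 4 equal shares of 1/6 among Hanan, Fahad, Layth, Ibtisam.
Hanan is living and takes 1/6.
Fahad predeceased; the 1/6 allotted to Fahad's branch passes to Fahad's issue by representation.
Nabil is the sole taker at this level and receives the full 1/6.
Layth is living and takes 1/6.
Ibtisam is living and takes 1/6.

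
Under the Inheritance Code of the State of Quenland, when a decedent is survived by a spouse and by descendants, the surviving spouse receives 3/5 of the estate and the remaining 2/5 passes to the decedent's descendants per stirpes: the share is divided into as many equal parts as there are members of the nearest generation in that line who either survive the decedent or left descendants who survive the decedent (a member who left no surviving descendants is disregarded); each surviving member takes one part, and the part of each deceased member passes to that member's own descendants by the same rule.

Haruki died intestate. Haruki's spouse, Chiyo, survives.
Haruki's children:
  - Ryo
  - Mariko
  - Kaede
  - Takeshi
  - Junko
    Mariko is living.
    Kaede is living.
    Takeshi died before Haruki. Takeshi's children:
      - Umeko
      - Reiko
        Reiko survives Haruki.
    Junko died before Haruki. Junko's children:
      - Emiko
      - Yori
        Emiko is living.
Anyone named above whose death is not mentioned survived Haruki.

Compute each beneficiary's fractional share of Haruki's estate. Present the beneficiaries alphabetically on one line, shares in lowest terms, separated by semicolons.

Chiyo, as surviving spouse, takes 3/5.
The remaining 2/5 passes to Haruki's descendants per stirpes.
The 2/5 is divided into 5 equal shares of 2/25 among Ryo, Mariko, Kaede, Takeshi, Junko.
Ryo is living and takes 2/25.
Mariko is living and takes 2/25.
Kaede is living and takes 2/25.
Takeshi predeceased; the 2/25 allotted to Takeshi's branch passes to Takeshi's issue by representation.
The 2/25 is divided into 2 equal shares of 1/25 among Umeko, Reiko.
Umeko is living and takes 1/25.
Reiko is living and takes 1/25.
Junko predeceased; the 2/25 allotted to Junko's branch passes to Junko's issue by representation.
The 2/25 is divided into 2 equal shares of 1/25 among Emiko, Yori.
Emiko is living and takes 1/25.
Yori is living and takes 1/25.

Chiyo 3/5; Emiko 1/25; Kaede 2/25; Mariko 2/25; Reiko 1/25; Ryo 2/25; Umeko 1/25; Yori 1/25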